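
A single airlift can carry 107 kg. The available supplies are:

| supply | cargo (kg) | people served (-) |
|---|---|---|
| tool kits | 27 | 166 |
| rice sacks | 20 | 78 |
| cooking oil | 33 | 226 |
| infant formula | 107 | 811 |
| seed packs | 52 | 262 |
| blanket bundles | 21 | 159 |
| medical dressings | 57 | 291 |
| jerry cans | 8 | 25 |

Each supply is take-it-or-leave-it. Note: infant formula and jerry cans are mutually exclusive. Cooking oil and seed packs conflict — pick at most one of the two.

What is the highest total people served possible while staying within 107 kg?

Infant formula uses 107 of the 107 kg and totals 811.

811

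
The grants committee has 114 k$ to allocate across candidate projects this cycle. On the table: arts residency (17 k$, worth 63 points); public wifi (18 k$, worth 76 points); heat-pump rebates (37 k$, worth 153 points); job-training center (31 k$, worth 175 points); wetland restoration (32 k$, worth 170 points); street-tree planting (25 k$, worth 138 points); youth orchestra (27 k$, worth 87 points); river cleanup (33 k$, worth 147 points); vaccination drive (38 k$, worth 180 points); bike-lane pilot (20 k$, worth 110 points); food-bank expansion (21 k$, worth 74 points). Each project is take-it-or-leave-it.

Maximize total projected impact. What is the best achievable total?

Greedy by ratio would take job-training center + wetland restoration + street-tree planting + bike-lane pilot: 108 k$ used, total 593.
The 32 k$ tied up in wetland restoration is better spent on vaccination drive — total rises to 603 (114 k$).
The closest alternative, job-training center + wetland restoration + street-tree planting + bike-lane pilot, reaches only 593.

603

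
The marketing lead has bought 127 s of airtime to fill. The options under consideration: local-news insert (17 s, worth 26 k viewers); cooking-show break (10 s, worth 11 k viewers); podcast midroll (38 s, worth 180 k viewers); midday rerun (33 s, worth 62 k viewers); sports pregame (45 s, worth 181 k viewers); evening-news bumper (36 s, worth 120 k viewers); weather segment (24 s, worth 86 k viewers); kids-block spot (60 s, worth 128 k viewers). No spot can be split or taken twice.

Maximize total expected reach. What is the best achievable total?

A density-first pass picks local-news insert + podcast midroll + sports pregame + weather segment — 473 at 124 s.
The 41 s tied up in local-news insert and weather segment is better spent on evening-news bumper — total rises to 481 (119 s).
Runner-up local-news insert + podcast midroll + sports pregame + weather segment tops out at 473.

481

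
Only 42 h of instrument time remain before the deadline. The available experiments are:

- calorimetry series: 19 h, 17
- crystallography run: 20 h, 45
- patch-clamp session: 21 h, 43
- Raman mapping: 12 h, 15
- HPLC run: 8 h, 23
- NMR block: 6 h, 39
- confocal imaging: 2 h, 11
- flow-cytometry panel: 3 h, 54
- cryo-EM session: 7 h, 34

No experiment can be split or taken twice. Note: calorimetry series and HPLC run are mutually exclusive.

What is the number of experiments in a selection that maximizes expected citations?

Optimal total is 183.
For example crystallography run + NMR block + confocal imaging + flow-cytometry panel + cryo-EM session achieves it, using 38 h.
Every optimal selection uses 5 experiments.

5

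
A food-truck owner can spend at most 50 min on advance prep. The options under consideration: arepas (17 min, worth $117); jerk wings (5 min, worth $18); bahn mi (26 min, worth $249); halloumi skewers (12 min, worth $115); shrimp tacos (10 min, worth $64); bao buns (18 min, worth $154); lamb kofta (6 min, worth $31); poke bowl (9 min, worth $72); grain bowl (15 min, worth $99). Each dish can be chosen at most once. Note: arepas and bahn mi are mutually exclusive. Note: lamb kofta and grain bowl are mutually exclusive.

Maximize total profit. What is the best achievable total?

Density check — halloumi skewers 9.58, bahn mi 9.58, bao buns 8.56 are the best per min.
Bahn mi + halloumi skewers + poke bowl uses 47 of the 50 min and totals 436.

436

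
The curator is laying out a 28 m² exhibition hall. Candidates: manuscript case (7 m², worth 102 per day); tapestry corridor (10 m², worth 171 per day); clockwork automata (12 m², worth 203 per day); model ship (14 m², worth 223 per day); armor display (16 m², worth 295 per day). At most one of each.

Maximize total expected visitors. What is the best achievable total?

498

By expected visitors per m²: armor display 18.44, tapestry corridor 17.10, clockwork automata 16.92 lead.
Taking the top-ratio exhibits first gives tapestry corridor + armor display for 466 (26 m²).
Replace tapestry corridor with clockwork automata: the trade gains 32 net, giving 498 at 28 m².
Runner-up tapestry corridor + armor display tops out at 466.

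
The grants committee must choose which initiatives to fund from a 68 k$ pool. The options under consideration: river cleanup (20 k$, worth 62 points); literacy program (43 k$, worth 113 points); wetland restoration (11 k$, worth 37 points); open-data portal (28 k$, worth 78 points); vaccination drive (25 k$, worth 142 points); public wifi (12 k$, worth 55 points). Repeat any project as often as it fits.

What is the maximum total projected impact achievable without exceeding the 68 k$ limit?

339

Taking 2×vaccination drive + public wifi: 62 k$ used, 339 in projected impact.
That's the maximum — no swap from here does better than 339.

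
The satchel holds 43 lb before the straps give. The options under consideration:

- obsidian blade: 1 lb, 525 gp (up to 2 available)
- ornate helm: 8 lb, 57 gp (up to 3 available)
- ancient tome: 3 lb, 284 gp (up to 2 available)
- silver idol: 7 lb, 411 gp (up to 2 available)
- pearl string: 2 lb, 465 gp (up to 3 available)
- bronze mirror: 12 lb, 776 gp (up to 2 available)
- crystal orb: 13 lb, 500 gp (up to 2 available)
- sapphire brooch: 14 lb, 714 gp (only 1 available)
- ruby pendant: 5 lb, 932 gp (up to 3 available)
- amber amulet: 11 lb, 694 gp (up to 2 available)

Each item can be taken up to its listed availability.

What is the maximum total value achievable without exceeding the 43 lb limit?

6631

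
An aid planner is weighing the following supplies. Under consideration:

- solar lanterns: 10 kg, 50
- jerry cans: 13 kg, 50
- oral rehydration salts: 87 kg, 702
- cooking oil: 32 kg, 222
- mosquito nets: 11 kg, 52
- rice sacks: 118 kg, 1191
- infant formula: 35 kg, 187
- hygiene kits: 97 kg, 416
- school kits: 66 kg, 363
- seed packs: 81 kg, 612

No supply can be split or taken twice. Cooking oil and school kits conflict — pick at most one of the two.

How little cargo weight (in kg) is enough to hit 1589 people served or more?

Need the lightest bundle worth ≥ 1589.
cooking oil + rice sacks + infant formula: 1600 people served at 185 kg.
No combination under 185 kg hits 1589.

185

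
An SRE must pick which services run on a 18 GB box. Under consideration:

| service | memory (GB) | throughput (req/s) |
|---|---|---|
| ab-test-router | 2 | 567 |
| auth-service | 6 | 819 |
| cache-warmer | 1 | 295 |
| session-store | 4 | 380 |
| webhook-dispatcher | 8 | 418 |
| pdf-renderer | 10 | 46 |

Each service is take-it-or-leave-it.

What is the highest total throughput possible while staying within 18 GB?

A density-first pass picks ab-test-router + auth-service + cache-warmer + session-store — 2061 at 13 GB.
Replace session-store with webhook-dispatcher: the trade gains 38 net, giving 2099 at 17 GB.
Nothing else within 18 GB beats 2099.

2099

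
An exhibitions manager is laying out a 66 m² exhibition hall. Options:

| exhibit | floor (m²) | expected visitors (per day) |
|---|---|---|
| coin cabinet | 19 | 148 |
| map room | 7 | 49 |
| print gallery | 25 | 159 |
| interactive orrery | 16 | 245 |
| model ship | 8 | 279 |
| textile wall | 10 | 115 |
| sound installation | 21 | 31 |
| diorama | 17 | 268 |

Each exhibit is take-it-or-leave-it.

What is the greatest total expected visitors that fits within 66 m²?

956

Ranking by ratio (expected visitors/m²): model ship 34.88, diorama 15.76, interactive orrery 15.31, textile wall 11.50.
Taking map room + interactive orrery + model ship + textile wall + diorama: 58 m² used, 956 in expected visitors.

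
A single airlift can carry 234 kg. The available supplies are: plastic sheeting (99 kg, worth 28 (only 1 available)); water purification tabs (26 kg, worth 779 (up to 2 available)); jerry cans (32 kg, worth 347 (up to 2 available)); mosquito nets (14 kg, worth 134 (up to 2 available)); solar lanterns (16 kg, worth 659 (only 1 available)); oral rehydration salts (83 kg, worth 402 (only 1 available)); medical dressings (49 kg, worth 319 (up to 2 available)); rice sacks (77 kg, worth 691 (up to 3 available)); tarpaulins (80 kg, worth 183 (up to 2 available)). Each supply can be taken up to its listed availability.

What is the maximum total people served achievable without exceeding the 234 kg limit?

By people served per kg: solar lanterns 41.19, water purification tabs 29.96, jerry cans 10.84, mosquito nets 9.57 lead.
The ratio heuristic lands on 2×water purification tabs + 2×jerry cans + 2×mosquito nets + solar lanterns + medical dressings (3498) but leaves 25 kg idle.
The 63 kg tied up in mosquito nets and medical dressings is better spent on rice sacks — total rises to 3736 (223 kg).
That's the maximum — no swap from here does better than 3736.

3736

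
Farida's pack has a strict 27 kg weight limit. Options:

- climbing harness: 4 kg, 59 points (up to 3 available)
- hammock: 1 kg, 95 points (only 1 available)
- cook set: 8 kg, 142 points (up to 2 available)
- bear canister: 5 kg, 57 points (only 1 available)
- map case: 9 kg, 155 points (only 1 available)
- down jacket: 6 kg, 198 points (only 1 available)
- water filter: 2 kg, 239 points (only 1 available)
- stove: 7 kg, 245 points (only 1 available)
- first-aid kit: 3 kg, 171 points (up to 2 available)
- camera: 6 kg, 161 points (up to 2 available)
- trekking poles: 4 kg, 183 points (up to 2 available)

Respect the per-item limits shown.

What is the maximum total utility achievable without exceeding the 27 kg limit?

1314

Taking the top-ratio items first gives hammock + water filter + stove + 2×first-aid kit + 2×trekking poles for 1287 (24 kg).
Dropping first-aid kit frees 3 kg; slotting in down jacket (6 kg) lifts the total to 1314 at 27 kg.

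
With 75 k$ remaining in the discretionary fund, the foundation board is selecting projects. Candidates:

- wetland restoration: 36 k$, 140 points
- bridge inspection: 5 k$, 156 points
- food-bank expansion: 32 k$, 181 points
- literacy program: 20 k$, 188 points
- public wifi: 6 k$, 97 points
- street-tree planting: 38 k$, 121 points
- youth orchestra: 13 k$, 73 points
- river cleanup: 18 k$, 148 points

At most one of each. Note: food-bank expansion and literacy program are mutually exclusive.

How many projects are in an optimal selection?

5

The maximum projected impact within 75 k$ is 662.
For example bridge inspection + literacy program + public wifi + youth orchestra + river cleanup achieves it, using 62 k$.
Every optimal selection uses 5 projects.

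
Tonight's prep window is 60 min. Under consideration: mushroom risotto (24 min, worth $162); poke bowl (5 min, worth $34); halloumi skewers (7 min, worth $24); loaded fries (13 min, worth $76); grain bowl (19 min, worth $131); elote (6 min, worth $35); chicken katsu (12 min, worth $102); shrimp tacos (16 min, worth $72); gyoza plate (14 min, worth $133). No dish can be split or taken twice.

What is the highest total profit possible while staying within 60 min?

442

By profit per min: gyoza plate 9.50, chicken katsu 8.50, grain bowl 6.89 lead.
Greedy by ratio would take poke bowl + grain bowl + elote + chicken katsu + gyoza plate: 56 min used, total 435.
Dropping poke bowl and elote frees 11 min; slotting in loaded fries (13 min) lifts the total to 442 at 58 min.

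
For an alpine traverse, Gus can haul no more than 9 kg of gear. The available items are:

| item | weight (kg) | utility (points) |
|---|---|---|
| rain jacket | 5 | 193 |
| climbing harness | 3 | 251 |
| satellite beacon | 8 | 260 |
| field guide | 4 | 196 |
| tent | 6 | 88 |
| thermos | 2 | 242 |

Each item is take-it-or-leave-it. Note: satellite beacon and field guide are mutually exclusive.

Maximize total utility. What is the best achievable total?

689

Density check — thermos 121.00, climbing harness 83.67, field guide 49.00 are the best per kg.
Climbing harness + field guide + thermos uses 9 of the 9 kg and totals 689.
Nothing else feasible within 9 kg beats 689.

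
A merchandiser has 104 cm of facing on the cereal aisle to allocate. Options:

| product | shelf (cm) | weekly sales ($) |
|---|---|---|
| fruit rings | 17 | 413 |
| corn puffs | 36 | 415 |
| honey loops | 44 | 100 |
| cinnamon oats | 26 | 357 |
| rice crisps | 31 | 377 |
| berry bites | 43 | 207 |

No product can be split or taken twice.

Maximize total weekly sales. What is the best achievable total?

Ranking by ratio (weekly sales/cm): fruit rings 24.29, cinnamon oats 13.73, rice crisps 12.16.
The ratio heuristic lands on fruit rings + cinnamon oats + rice crisps (1147) but leaves 30 cm idle.
Dropping cinnamon oats frees 26 cm; slotting in corn puffs (36 cm) lifts the total to 1205 at 84 cm.
That's the maximum — no swap from here does better than 1205.

1205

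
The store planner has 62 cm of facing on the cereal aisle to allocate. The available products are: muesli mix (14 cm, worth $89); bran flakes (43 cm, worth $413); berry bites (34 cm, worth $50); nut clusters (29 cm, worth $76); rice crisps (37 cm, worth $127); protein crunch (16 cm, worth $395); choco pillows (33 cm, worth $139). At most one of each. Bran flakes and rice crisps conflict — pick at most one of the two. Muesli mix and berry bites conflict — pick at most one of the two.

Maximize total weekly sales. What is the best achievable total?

808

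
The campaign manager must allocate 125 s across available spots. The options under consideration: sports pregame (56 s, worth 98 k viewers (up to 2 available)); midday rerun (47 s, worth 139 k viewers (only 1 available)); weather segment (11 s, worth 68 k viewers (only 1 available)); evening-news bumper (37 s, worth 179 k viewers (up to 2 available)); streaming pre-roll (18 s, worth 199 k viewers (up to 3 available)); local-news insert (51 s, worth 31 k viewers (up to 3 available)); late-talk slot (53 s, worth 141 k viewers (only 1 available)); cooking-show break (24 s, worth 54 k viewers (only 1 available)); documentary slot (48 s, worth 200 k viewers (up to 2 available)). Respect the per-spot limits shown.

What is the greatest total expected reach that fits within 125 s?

865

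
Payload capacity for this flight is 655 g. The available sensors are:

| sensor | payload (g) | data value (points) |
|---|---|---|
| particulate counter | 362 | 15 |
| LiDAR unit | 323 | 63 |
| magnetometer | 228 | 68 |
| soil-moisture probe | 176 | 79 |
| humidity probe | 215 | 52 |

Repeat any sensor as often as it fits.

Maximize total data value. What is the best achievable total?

Taking 3×soil-moisture probe: 528 g used, 237 in data value.

237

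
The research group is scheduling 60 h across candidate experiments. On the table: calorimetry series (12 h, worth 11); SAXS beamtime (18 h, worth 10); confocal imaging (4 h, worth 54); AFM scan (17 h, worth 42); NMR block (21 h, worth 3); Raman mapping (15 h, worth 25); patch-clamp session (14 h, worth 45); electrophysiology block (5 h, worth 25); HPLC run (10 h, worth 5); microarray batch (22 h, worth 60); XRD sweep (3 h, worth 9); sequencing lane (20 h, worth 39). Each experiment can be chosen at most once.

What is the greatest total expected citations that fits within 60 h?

210

Greedy by ratio would take calorimetry series + confocal imaging + patch-clamp session + electrophysiology block + microarray batch + XRD sweep: 60 h used, total 204.
Dropping calorimetry series and electrophysiology block frees 17 h; slotting in AFM scan (17 h) lifts the total to 210 at 60 h.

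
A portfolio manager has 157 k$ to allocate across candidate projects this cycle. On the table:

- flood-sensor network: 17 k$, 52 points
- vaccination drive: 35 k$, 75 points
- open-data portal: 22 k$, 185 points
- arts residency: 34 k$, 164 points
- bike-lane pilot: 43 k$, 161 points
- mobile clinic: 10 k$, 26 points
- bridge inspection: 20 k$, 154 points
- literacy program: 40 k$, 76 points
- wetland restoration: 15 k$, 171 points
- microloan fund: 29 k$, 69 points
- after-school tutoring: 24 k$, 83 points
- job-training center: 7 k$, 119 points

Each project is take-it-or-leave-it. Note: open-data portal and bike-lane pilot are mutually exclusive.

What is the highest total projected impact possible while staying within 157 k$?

954

Taking flood-sensor network + open-data portal + arts residency + mobile clinic + bridge inspection + wetland restoration + after-school tutoring + job-training center: 149 k$ used, 954 in projected impact.
Runner-up vaccination drive + open-data portal + arts residency + bridge inspection + wetland restoration + after-school tutoring + job-training center tops out at 951.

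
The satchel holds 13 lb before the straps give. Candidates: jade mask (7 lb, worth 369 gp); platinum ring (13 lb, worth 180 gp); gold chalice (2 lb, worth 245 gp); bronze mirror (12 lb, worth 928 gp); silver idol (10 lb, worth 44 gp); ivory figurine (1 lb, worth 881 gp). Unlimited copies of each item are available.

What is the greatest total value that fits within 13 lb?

11453

Best packing: 13×ivory figurine — 13 lb, 11453 total.
No other feasible combination exceeds 11453.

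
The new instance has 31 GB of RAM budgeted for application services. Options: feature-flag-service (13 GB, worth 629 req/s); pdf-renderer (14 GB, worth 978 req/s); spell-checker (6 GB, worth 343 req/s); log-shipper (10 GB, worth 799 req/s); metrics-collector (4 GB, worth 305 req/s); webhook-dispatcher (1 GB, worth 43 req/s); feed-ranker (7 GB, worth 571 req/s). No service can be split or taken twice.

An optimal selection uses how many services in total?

Optimal total is 2348.
For example pdf-renderer + log-shipper + feed-ranker achieves it, using 31 GB.
Every optimal selection uses 3 services.

3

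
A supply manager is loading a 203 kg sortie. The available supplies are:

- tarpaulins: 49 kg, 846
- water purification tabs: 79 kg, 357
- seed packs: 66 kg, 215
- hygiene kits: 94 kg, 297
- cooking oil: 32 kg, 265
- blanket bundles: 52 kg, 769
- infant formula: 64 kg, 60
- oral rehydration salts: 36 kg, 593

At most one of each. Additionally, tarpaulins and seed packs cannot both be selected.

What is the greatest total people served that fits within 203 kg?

2473

The ratio ordering already packs tightly: tarpaulins + cooking oil + blanket bundles + oral rehydration salts, 169 kg, 2473.
Runner-up tarpaulins + blanket bundles + infant formula + oral rehydration salts tops out at 2268.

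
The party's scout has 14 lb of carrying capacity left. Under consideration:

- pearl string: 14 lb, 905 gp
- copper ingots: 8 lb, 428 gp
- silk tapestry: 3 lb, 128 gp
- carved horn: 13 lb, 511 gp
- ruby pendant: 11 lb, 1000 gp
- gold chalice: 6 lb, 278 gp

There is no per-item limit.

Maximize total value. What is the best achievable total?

Density check — ruby pendant 90.91, pearl string 64.64, copper ingots 53.50 are the best per lb.
Taking silk tapestry + ruby pendant: 14 lb used, 1128 in value.
That's the maximum — no swap from here does better than 1128.

1128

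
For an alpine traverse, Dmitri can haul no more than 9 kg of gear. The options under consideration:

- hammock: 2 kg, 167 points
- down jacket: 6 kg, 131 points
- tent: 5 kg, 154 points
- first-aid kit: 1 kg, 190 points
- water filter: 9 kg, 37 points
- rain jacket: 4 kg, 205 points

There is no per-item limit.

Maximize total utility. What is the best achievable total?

1710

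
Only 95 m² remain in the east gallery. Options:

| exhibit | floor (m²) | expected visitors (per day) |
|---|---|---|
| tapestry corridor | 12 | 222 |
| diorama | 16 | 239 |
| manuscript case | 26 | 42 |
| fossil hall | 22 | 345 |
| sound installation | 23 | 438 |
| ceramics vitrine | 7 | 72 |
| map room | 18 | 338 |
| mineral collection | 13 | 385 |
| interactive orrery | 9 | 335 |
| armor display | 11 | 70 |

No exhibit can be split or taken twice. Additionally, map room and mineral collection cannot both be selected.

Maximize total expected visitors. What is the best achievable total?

1964

Density check — interactive orrery 37.22, mineral collection 29.62, sound installation 19.04, map room 18.78 are the best per m².
Tapestry corridor + diorama + fossil hall + sound installation + mineral collection + interactive orrery uses 95 of the 95 m² and totals 1964.
Nothing else feasible within 95 m² beats 1964.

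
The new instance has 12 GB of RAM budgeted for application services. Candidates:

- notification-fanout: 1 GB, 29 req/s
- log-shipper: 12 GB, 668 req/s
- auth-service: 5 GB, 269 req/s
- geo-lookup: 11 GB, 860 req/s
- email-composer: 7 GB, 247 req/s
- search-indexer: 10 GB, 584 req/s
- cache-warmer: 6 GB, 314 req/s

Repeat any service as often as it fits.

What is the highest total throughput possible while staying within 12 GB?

889

Ranking by ratio (throughput/GB): geo-lookup 78.18, search-indexer 58.40, log-shipper 55.67.
The ratio ordering already packs tightly: notification-fanout + geo-lookup, 12 GB, 889.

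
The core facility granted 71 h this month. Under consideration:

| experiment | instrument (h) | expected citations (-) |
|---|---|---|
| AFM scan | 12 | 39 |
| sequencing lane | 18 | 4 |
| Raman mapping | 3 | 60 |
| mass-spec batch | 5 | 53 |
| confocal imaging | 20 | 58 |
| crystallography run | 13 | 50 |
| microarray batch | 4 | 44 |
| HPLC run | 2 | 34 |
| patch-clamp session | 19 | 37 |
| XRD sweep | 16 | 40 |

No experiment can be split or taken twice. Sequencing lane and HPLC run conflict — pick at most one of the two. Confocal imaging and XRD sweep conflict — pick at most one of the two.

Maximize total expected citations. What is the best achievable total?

Best packing: AFM scan + Raman mapping + mass-spec batch + confocal imaging + crystallography run + microarray batch + HPLC run — 59 h, 338 total.
Runner-up Raman mapping + mass-spec batch + confocal imaging + crystallography run + microarray batch + HPLC run + patch-clamp session tops out at 336.

338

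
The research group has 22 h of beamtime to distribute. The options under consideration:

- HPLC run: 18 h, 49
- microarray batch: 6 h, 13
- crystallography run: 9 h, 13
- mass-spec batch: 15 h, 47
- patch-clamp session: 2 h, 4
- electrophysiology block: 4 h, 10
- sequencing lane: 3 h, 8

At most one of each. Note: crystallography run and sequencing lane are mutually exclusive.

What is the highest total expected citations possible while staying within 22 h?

Taking mass-spec batch + electrophysiology block + sequencing lane: 22 h used, 65 in expected citations.
Next best is mass-spec batch + patch-clamp session + electrophysiology block at 61 (21 h) — short by 4.

65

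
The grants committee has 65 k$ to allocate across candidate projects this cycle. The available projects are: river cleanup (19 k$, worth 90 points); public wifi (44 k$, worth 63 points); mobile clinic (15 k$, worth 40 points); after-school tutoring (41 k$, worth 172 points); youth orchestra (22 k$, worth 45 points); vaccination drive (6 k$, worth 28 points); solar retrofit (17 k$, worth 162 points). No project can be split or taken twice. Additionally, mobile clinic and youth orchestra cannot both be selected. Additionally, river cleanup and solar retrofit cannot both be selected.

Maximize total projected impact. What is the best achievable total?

Taking after-school tutoring + vaccination drive + solar retrofit: 64 k$ used, 362 in projected impact.
Next best is after-school tutoring + solar retrofit at 334 (58 k$) — short by 28.

362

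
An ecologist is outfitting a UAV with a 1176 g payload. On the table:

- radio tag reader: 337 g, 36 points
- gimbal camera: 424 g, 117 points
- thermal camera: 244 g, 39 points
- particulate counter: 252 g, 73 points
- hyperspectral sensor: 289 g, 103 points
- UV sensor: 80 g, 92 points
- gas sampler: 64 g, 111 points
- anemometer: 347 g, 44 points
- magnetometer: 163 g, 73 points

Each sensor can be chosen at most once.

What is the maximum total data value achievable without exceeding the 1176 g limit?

Ranking by ratio (data value/g): gas sampler 1.73, UV sensor 1.15, magnetometer 0.45, hyperspectral sensor 0.36.
A density-first pass picks thermal camera + particulate counter + hyperspectral sensor + UV sensor + gas sampler + magnetometer — 491 at 1092 g.
The 407 g tied up in thermal camera and magnetometer is better spent on gimbal camera — total rises to 496 (1109 g).
Nothing else within 1176 g beats 496.

496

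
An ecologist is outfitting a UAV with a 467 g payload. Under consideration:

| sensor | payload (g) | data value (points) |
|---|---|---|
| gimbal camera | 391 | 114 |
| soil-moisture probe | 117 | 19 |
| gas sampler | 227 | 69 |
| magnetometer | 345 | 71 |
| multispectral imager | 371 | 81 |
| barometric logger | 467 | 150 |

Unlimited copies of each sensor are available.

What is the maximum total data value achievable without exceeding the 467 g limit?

150

Best packing: barometric logger — 467 g, 150 total.
Every other selection either busts 467 g or fails to beat 150.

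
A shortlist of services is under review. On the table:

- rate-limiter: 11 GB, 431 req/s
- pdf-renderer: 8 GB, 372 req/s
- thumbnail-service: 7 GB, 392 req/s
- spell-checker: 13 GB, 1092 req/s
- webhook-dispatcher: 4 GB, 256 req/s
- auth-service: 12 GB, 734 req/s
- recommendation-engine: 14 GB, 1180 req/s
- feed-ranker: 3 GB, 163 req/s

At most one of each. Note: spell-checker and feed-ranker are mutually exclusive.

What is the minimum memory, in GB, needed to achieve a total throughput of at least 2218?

Look for the lowest-memory combination reaching 2218.
Taking spell-checker + recommendation-engine gives 2272 (≥ 2218) for 27 GB.
Any bundle with less than 27 GB falls short of 2218.

27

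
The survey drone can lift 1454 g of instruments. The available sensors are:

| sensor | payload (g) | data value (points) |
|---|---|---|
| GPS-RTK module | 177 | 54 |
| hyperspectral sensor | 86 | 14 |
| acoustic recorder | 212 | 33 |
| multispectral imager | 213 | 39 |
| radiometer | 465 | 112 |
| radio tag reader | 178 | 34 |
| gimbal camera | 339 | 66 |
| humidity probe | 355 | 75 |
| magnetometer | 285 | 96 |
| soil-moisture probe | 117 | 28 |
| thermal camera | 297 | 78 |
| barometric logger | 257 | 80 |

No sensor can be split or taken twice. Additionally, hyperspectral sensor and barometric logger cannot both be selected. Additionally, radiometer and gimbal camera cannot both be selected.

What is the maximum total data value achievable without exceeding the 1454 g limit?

394

Density check — magnetometer 0.34, barometric logger 0.31, GPS-RTK module 0.31, thermal camera 0.26 are the best per g.
Radiometer + magnetometer + soil-moisture probe + thermal camera + barometric logger uses 1421 of the 1454 g and totals 394.
Next best is GPS-RTK module + humidity probe + magnetometer + thermal camera + barometric logger at 383 (1371 g) — short by 11.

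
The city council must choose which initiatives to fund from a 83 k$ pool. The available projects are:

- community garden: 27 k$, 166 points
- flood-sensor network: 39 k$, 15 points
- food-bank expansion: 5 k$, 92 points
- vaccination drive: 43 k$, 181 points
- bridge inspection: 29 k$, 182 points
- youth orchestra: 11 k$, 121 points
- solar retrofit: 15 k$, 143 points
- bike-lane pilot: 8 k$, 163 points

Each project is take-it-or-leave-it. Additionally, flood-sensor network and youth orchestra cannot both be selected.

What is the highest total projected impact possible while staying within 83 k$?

724

Filling by ratio: food-bank expansion + bridge inspection + youth orchestra + solar retrofit + bike-lane pilot for 701, with 15 k$ left unused.
Replace solar retrofit with community garden: the trade gains 23 net, giving 724 at 80 k$.
The spare 3 k$ is too small for any remaining project, and no feasible exchange beats 724.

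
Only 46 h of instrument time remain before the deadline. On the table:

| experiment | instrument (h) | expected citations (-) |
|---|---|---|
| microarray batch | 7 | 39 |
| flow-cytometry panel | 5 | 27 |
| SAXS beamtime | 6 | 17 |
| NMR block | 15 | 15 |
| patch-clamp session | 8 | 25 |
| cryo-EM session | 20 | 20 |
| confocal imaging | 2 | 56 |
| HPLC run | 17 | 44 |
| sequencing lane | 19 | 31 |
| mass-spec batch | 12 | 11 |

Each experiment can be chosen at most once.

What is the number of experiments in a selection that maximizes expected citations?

Best achievable expected citations is 208.
For example microarray batch + flow-cytometry panel + SAXS beamtime + patch-clamp session + confocal imaging + HPLC run achieves it, using 45 h.
All optima have 6 experiments.

6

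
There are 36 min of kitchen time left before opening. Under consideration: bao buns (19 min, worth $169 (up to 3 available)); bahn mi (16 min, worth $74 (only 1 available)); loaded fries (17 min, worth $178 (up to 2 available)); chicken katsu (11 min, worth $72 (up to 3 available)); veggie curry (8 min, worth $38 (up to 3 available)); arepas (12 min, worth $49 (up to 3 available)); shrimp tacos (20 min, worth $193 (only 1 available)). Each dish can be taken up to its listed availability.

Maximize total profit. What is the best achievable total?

356

Best packing: 2×loaded fries — 34 min, 356 total.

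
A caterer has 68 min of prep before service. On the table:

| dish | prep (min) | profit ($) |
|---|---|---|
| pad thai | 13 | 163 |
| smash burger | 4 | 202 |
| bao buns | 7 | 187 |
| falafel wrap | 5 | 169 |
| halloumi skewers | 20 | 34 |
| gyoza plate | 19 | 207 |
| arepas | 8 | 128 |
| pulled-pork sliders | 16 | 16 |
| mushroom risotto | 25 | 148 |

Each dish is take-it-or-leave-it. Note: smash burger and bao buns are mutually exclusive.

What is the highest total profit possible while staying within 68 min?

889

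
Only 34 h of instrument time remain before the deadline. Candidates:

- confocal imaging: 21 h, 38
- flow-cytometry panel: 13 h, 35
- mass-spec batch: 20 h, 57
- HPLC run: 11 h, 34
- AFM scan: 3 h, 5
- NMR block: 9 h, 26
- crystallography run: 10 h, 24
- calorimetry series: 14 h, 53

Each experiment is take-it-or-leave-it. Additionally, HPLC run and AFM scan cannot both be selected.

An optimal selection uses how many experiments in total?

Optimal total is 113.
HPLC run + NMR block + calorimetry series hits 113 at 34 h.
All optima have 3 experiments.

3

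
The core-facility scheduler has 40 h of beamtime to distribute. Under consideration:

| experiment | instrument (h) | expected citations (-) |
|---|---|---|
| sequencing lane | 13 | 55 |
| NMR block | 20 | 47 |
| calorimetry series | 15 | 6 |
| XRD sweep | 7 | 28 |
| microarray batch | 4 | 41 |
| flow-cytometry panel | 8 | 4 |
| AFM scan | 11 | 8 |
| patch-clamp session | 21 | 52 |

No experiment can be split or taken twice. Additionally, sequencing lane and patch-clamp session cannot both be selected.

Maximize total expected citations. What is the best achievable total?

143

By expected citations per h: microarray batch 10.25, sequencing lane 4.23, XRD sweep 4.00, patch-clamp session 2.48 lead.
Taking the top-ratio experiments first gives sequencing lane + XRD sweep + microarray batch + AFM scan for 132 (35 h).
The 18 h tied up in XRD sweep and AFM scan is better spent on NMR block — total rises to 143 (37 h).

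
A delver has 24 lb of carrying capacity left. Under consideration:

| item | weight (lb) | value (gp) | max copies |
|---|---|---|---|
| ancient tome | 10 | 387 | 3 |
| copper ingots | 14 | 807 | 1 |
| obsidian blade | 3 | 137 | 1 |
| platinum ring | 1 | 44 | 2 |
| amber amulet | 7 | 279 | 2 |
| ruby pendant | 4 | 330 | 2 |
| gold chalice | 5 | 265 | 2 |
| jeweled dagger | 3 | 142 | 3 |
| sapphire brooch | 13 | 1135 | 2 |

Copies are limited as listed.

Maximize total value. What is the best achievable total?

1937

Best packing: 2×ruby pendant + jeweled dagger + sapphire brooch — 24 lb, 1937 total.
Every other selection either busts 24 lb or exceeds an availability limit or fails to beat 1937.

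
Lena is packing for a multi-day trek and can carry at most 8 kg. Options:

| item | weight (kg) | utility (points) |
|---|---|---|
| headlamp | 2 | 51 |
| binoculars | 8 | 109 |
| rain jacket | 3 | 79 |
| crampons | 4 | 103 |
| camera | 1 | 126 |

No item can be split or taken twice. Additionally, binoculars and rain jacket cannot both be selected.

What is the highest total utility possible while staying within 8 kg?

Best packing: rain jacket + crampons + camera — 8 kg, 308 total.
Next best is headlamp + crampons + camera at 280 (7 kg) — short by 28.

308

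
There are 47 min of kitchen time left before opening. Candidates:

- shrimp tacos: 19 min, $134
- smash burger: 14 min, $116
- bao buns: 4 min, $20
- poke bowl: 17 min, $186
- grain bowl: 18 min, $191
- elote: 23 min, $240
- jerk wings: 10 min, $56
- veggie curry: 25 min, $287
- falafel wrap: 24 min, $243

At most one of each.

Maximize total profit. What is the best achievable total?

498

Taking the top-ratio dishes first gives bao buns + poke bowl + veggie curry for 493 (46 min).
Dropping poke bowl frees 17 min; slotting in grain bowl (18 min) lifts the total to 498 at 47 min.
Next best is bao buns + poke bowl + veggie curry at 493 (46 min) — short by 5.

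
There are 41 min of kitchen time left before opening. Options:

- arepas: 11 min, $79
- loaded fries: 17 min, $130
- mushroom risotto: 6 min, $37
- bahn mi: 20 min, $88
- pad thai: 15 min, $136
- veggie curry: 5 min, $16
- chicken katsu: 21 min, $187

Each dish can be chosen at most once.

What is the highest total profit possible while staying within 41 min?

Density check — pad thai 9.07, chicken katsu 8.90, loaded fries 7.65, arepas 7.18 are the best per min.
Best packing: pad thai + veggie curry + chicken katsu — 41 min, 339 total.
Next best is pad thai + chicken katsu at 323 (36 min) — short by 16.

339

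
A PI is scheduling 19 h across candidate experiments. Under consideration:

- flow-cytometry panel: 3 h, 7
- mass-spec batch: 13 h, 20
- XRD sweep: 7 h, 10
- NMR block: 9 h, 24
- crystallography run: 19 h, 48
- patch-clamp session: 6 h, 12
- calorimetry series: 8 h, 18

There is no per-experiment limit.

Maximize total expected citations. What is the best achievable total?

48

Density check — NMR block 2.67, crystallography run 2.53, flow-cytometry panel 2.33 are the best per h.
The ratio ordering already packs tightly: 2×NMR block, 18 h, 48.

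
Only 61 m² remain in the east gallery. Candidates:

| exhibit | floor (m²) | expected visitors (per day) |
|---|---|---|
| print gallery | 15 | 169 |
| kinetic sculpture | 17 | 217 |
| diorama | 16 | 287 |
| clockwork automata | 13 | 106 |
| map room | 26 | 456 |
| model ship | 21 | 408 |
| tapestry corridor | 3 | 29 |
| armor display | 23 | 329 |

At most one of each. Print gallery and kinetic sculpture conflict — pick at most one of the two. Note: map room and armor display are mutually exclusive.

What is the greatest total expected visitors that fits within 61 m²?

1024

Taking diorama + model ship + armor display: 60 m² used, 1024 in expected visitors.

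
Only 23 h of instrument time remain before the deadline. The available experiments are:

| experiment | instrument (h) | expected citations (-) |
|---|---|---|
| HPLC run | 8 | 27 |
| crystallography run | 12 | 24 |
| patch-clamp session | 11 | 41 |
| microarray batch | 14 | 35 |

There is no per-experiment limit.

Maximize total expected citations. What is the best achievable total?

82

By expected citations per h: patch-clamp session 3.73, HPLC run 3.38, microarray batch 2.50, crystallography run 2.00 lead.
Taking 2×patch-clamp session: 22 h used, 82 in expected citations.
Nothing else within 23 h beats 82.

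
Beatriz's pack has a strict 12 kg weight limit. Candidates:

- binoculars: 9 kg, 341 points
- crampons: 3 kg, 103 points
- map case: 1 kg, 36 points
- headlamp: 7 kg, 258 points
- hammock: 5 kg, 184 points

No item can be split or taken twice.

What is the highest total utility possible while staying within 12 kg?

Greedy by ratio would take binoculars + map case: 10 kg used, total 377.
Dropping map case frees 1 kg; slotting in crampons (3 kg) lifts the total to 444 at 12 kg.

444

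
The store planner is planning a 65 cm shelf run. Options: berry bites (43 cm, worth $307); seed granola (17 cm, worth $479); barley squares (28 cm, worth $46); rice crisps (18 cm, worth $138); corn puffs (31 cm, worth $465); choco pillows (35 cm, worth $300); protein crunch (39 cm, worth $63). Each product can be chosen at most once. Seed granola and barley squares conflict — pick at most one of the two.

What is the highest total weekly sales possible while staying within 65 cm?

Seed granola + corn puffs uses 48 of the 65 cm and totals 944.
No other feasible combination exceeds 944.

944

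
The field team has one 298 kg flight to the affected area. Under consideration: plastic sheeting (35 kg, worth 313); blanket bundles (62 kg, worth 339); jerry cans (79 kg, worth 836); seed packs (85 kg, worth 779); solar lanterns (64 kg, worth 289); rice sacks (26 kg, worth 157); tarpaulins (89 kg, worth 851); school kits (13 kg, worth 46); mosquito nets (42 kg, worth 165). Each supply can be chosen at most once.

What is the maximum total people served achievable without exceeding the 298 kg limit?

Plastic sheeting + jerry cans + seed packs + tarpaulins uses 288 of the 298 kg and totals 2779.
No other feasible combination exceeds 2779.

2779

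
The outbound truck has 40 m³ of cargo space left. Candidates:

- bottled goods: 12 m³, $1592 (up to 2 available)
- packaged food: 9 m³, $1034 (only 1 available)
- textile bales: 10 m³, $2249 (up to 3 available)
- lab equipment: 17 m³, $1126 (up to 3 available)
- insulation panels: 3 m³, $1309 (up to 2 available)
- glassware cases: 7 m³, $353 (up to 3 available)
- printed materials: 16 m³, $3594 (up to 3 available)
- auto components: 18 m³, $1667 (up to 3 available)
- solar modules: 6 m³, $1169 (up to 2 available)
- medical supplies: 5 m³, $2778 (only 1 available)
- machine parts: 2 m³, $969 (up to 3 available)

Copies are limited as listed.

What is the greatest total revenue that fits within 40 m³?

A density-first pass picks 2×textile bales + 2×insulation panels + medical supplies + 3×machine parts — 12801 at 37 m³.
Dropping 2×textile bales frees 20 m³; slotting in printed materials + solar modules (22 m³) lifts the total to 13066 at 39 m³.
No other feasible combination exceeds 13066.

13066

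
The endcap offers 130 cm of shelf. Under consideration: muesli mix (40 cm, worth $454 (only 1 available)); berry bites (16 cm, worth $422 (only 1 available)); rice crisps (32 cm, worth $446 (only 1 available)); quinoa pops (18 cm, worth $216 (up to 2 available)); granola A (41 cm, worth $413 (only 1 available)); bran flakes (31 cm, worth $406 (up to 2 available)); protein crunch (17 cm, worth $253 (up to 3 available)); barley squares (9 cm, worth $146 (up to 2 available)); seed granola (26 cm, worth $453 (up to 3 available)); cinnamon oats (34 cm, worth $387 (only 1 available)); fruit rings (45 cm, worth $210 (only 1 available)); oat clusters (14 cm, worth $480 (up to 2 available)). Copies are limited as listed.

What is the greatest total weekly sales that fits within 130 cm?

Filling by ratio: berry bites + 3×seed granola + 2×oat clusters for 2741, with 8 cm left unused.
Replace seed granola with 2×protein crunch: the trade gains 53 net, giving 2794 at 130 cm.
That's the maximum — no swap from here does better than 2794.

2794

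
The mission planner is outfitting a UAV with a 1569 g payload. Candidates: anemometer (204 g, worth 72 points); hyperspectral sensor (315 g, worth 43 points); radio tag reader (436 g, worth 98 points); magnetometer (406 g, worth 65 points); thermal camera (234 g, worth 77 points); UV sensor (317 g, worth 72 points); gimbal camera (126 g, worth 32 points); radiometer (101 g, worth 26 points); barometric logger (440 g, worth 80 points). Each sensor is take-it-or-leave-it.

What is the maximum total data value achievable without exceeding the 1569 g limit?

385

Taking the top-ratio sensors first gives anemometer + radio tag reader + thermal camera + UV sensor + gimbal camera + radiometer for 377 (1418 g).
Replace UV sensor with barometric logger: the trade gains 8 net, giving 385 at 1541 g.
Next best is anemometer + radio tag reader + thermal camera + UV sensor + gimbal camera + radiometer at 377 (1418 g) — short by 8.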